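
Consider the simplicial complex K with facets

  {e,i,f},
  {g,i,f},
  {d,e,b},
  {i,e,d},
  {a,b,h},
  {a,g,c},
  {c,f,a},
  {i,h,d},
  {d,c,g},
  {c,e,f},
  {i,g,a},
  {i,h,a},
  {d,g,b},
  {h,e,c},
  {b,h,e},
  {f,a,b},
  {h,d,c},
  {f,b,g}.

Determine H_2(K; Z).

H_2 = 0.

We work with the vertex ordering a < b < c < d < e < f < g < h < i. The simplices of K, each written with vertices in increasing order, are:

  0-simplices (9): a, b, c, d, e, f, g, h, i
  1-simplices (27): ab, ac, af, ag, ah, ai, bd, be, bf, bg, bh, cd, ce, cf, cg, ch, de, dg, dh, di, ef, eh, ei, fg, fi, gi, hi
  2-simplices (18): abf, abh, acf, acg, agi, ahi, bde, bdg, beh, bfg, cdg, cdh, cef, ceh, dei, dhi, efi, fgi

Hence C_0 ≅ Z^9, C_1 ≅ Z^27, C_2 ≅ Z^18.

∂_1: C_1 → C_0 sends each edge [p,q] (with p < q) to q − p. For instance
  ∂bg = g − b.
This gives a 9×27 integer matrix of rank 8; reducing to Smith normal form yields diagonal entries (1,1,1,1,1,1,1,1).

Boundary ∂_2: C_2 → C_1 sends each 2-simplex [p,q,r] to [q,r] − [p,r] + [p,q]. For instance
  ∂cef = ef − cf + ce,
  ∂ahi = hi − ai + ah.
As a 27×18 matrix over Z this has rank 18, with invariant factors (1,1,1,1,1,1,1,1,1,1,1,1,1,1,1,1,1,2).

Now H_k = ker ∂_k / im ∂_{k+1}, so:

  H_2: rank ker ∂_2 − rank ∂_3 = (18 − 18) − 0 = 0, and there is no ∂_3, so H_2 ≅ 0.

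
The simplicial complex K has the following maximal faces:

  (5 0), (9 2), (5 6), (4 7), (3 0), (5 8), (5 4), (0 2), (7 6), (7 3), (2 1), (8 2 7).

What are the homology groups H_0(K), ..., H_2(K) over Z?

H_0 ≅ Z,  H_1 ≅ Z^4,  H_2 = 0.

Take the total order 0 < 1 < 2 < 3 < 4 < 5 < 6 < 7 < 8 < 9 on the vertex set. Then K (dimension 2) consists of the simplices:

  0-simplices (10): [0], [1], [2], [3], [4], [5], [6], [7], [8], [9]
  1-simplices (14): [0,2], [0,3], [0,5], [1,2], [2,7], [2,8], [2,9], [3,7], [4,5], [4,7], [5,6], [5,8], [6,7], [7,8]
  2-simplices (1): [2,7,8]

giving chain groups C_0 ≅ Z^10, C_1 ≅ Z^14, C_2 ≅ Z^1.

The boundary map ∂_1: C_1 → C_0 maps an edge to its endpoints' difference, ∂[p,q] = q − p. For instance
  ∂[3,7] = [7] − [3].
The 10×14 boundary matrix has rank 9 and Smith normal form diag(1,1,1,1,1,1,1,1,1).

Boundary ∂_2: C_2 → C_1 acts by ∂[p,q,r] = [q,r] − [p,r] + [p,q]. For instance
  ∂[2,7,8] = [7,8] − [2,8] + [2,7].
This gives a 14×1 integer matrix of rank 1; reducing to Smith normal form yields diagonal entries (1).

Now H_k = ker ∂_k / im ∂_{k+1}, so:

  H_0: rank C_0 − rank ∂_1 = 10 − 9 = 1, and the invariant factors of ∂_1 are all 1, so H_0 ≅ Z.
  H_1: rank ker ∂_1 − rank ∂_2 = (14 − 9) − 1 = 4, and the invariant factors of ∂_2 are all 1, so H_1 ≅ Z^4.
  H_2: rank ker ∂_2 − rank ∂_3 = (1 − 1) − 0 = 0, and there is no ∂_3, so H_2 ≅ 0.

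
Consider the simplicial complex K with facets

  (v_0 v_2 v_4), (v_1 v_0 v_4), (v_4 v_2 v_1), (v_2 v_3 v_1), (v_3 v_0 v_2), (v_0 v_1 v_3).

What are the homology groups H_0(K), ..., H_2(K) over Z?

Take the total order v_0 < v_1 < v_2 < v_3 < v_4 on the vertex set. Then K (dimension 2) consists of the simplices:

  0-simplices (5): [v_0], [v_1], [v_2], [v_3], [v_4]
  1-simplices (9): [v_0,v_1], [v_0,v_2], [v_0,v_3], [v_0,v_4], [v_1,v_2], [v_1,v_3], [v_1,v_4], [v_2,v_3], [v_2,v_4]
  2-simplices (6): [v_0,v_1,v_3], [v_0,v_1,v_4], [v_0,v_2,v_3], [v_0,v_2,v_4], [v_1,v_2,v_3], [v_1,v_2,v_4]

Hence C_0 ≅ Z^5, C_1 ≅ Z^9, C_2 ≅ Z^6.

∂_1: C_1 → C_0 maps an edge to its endpoints' difference, ∂[p,q] = q − p. For instance
  ∂[v_2,v_3] = [v_3] − [v_2].
The 5×9 boundary matrix has rank 4 and Smith normal form diag(1,1,1,1).

The boundary map ∂_2: C_2 → C_1 acts by ∂[p,q,r] = [q,r] − [p,r] + [p,q]. For instance
  ∂[v_1,v_2,v_3] = [v_2,v_3] − [v_1,v_3] + [v_1,v_2],
  ∂[v_0,v_2,v_4] = [v_2,v_4] − [v_0,v_4] + [v_0,v_2].
As a 9×6 matrix over Z this has rank 5, with invariant factors (1,1,1,1,1).

From H_k ≅ ker(∂_k) / im(∂_{k+1}) we obtain:

  H_0: rank C_0 − rank ∂_1 = 5 − 4 = 1, and the invariant factors of ∂_1 are all 1, so H_0 = Z.
  H_1: rank ker ∂_1 − rank ∂_2 = (9 − 4) − 5 = 0, and the invariant factors of ∂_2 are all 1, so H_1 = 0.
  H_2: rank ker ∂_2 − rank ∂_3 = (6 − 5) − 0 = 1, and there is no ∂_3, so H_2 = Z.

As a check, the Euler characteristic is 5 − 9 + 6 = 2, which agrees with 1 − 0 + 1 = 2.
(K is a triangulation of the 2-sphere S^2.)

H_0 = Z,  H_1 = 0,  H_2 = Z.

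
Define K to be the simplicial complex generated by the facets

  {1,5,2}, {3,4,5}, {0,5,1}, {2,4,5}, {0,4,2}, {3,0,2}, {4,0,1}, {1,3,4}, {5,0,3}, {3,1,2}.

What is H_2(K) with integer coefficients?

H_2 = 0.

Fix the vertex order 0 < 1 < 2 < 3 < 4 < 5 and write every simplex with vertices in increasing order. Then dim K = 2 and the simplices of K are:

  0-simplices (6): [0], [1], [2], [3], [4], [5]
  1-simplices (15): [0,1], [0,2], [0,3], [0,4], [0,5], [1,2], [1,3], [1,4], [1,5], [2,3], [2,4], [2,5], [3,4], [3,5], [4,5]
  2-simplices (10): [0,1,4], [0,1,5], [0,2,3], [0,2,4], [0,3,5], [1,2,3], [1,2,5], [1,3,4], [2,4,5], [3,4,5]

so the chain groups are C_0 ≅ Z^6, C_1 ≅ Z^15, C_2 ≅ Z^10.

∂_1: C_1 → C_0 is given by ∂[p,q] = [q] − [p].
This gives a 6×15 integer matrix of rank 5; reducing to Smith normal form yields diagonal entries (1,1,1,1,1).

Boundary ∂_2: C_2 → C_1 maps a triangle to the signed sum of its edges. For instance
  ∂[0,3,5] = [3,5] − [0,5] + [0,3],
  ∂[0,2,3] = [2,3] − [0,3] + [0,2].
As a 15×10 matrix over Z this has rank 10, with invariant factors (1,1,1,1,1,1,1,1,1,2).

Reading off H_k = ker ∂_k / im ∂_{k+1}:

  H_2: rank ker ∂_2 − rank ∂_3 = (10 − 10) − 0 = 0, and there is no ∂_3, so H_2 ≅ 0.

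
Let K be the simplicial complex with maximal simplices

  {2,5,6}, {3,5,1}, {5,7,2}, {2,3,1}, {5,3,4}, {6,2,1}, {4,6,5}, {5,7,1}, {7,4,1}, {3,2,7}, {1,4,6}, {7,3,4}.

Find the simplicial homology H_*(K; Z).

H_0 ≅ Z,  H_1 ≅ Z/2Z,  H_2 = 0.

We work with the vertex ordering 1 < 2 < 3 < 4 < 5 < 6 < 7. The simplices of K, each written with vertices in increasing order, are:

  0-simplices (7): [1], [2], [3], [4], [5], [6], [7]
  1-simplices (18): [1,2], [1,3], [1,4], [1,5], [1,6], [1,7], [2,3], [2,5], [2,6], [2,7], [3,4], [3,5], [3,7], [4,5], [4,6], [4,7], [5,6], [5,7]
  2-simplices (12): [1,2,3], [1,2,6], [1,3,5], [1,4,6], [1,4,7], [1,5,7], [2,3,7], [2,5,6], [2,5,7], [3,4,5], [3,4,7], [4,5,6]

so the chain groups are C_0 ≅ Z^7, C_1 ≅ Z^18, C_2 ≅ Z^12.

∂_1: C_1 → C_0 sends each edge [p,q] (with p < q) to q − p. For instance
  ∂[5,7] = [7] − [5].
This gives a 7×18 integer matrix of rank 6; reducing to Smith normal form yields diagonal entries (1,1,1,1,1,1).

Boundary ∂_2: C_2 → C_1 maps a triangle to the signed sum of its edges. For instance
  ∂[2,3,7] = [3,7] − [2,7] + [2,3],
  ∂[1,4,7] = [4,7] − [1,7] + [1,4].
This gives a 18×12 integer matrix of rank 12; reducing to Smith normal form yields diagonal entries (1,1,1,1,1,1,1,1,1,1,1,2).

Reading off H_k = ker ∂_k / im ∂_{k+1}:

  H_0: rank C_0 − rank ∂_1 = 7 − 6 = 1, and the invariant factors of ∂_1 are all 1, so H_0 ≅ Z.
  H_1: rank ker ∂_1 − rank ∂_2 = (18 − 6) − 12 = 0, and ∂_2 has invariant factor 2 > 1, so H_1 ≅ Z/2Z.
  H_2: rank ker ∂_2 − rank ∂_3 = (12 − 12) − 0 = 0, and there is no ∂_3, so H_2 ≅ 0.

As a check, the Euler characteristic is 7 − 18 + 12 = 1, which agrees with 1 − 0 + 0 = 1.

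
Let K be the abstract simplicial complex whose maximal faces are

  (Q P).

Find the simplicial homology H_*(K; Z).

H_0 = Z,  H_1 = 0.

Fix the vertex order P < Q and write every simplex with vertices in increasing order. Then dim K = 1 and the simplices of K are:

  0-simplices (2): P, Q
  1-simplices (1): PQ

Hence C_0 ≅ Z^2, C_1 ≅ Z^1.

Boundary ∂_1: C_1 → C_0 is given by ∂[p,q] = [q] − [p].
This gives a 2×1 integer matrix of rank 1; reducing to Smith normal form yields diagonal entries (1).

Reading off H_k = ker ∂_k / im ∂_{k+1}:

  H_0: rank C_0 − rank ∂_1 = 2 − 1 = 1, and the invariant factors of ∂_1 are all 1, so H_0 = Z.
  H_1: rank ker ∂_1 − rank ∂_2 = (1 − 1) − 0 = 0, and there is no ∂_2, so H_1 = 0.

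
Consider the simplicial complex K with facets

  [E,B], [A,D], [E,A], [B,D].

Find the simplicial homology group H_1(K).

H_1 = Z.

We work with the vertex ordering A < B < D < E. The simplices of K, each written with vertices in increasing order, are:

  0-simplices (4): A, B, D, E
  1-simplices (4): AD, AE, BD, BE

giving chain groups C_0 ≅ Z^4, C_1 ≅ Z^4.

∂_1: C_1 → C_0 maps an edge to its endpoints' difference, ∂[p,q] = q − p. For instance
  ∂BD = D − B.
As a 4×4 matrix over Z this has rank 3, with invariant factors (1,1,1).

Now H_k = ker ∂_k / im ∂_{k+1}, so:

  H_1: rank ker ∂_1 − rank ∂_2 = (4 − 3) − 0 = 1, and there is no ∂_2, so H_1 ≅ Z.

(K is a triangulation of the circle S^1.)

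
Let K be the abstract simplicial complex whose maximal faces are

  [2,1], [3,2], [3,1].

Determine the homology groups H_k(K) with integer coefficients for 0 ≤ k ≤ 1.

H_0 = Z,  H_1 = Z.

Take the total order 1 < 2 < 3 on the vertex set. Then K (dimension 1) consists of the simplices:

  0-simplices (3): [1], [2], [3]
  1-simplices (3): [1,2], [1,3], [2,3]

Hence C_0 ≅ Z^3, C_1 ≅ Z^3.

Boundary ∂_1: C_1 → C_0 maps an edge to its endpoints' difference, ∂[p,q] = q − p.
The 3×3 boundary matrix has rank 2 and Smith normal form diag(1,1).

From H_k ≅ ker(∂_k) / im(∂_{k+1}) we obtain:

  H_0: rank C_0 − rank ∂_1 = 3 − 2 = 1, and the invariant factors of ∂_1 are all 1, so H_0 = Z.
  H_1: rank ker ∂_1 − rank ∂_2 = (3 − 2) − 0 = 1, and there is no ∂_2, so H_1 = Z.

As a check, the Euler characteristic is 3 − 3 = 0, which agrees with 1 − 1 = 0.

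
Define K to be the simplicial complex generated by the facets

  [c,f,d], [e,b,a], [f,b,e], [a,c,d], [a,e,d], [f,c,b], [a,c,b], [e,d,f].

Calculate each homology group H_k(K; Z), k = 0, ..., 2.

Take the total order a < b < c < d < e < f on the vertex set. Then K (dimension 2) consists of the simplices:

  0-simplices (6): a, b, c, d, e, f
  1-simplices (12): ab, ac, ad, ae, bc, be, bf, cd, cf, de, df, ef
  2-simplices (8): abc, abe, acd, ade, bcf, bef, cdf, def

Hence C_0 ≅ Z^6, C_1 ≅ Z^12, C_2 ≅ Z^8.

Boundary ∂_1: C_1 → C_0 is given by ∂[p,q] = [q] − [p]. For instance
  ∂ae = e − a.
The resulting 6×12 matrix has rank 5, and its Smith normal form has invariant factors (1,1,1,1,1).

The boundary map ∂_2: C_2 → C_1 acts by ∂[p,q,r] = [q,r] − [p,r] + [p,q]. For instance
  ∂ade = de − ae + ad,
  ∂def = ef − df + de.
As a 12×8 matrix over Z this has rank 7, with invariant factors (1,1,1,1,1,1,1).

From H_k ≅ ker(∂_k) / im(∂_{k+1}) we obtain:

  H_0: rank C_0 − rank ∂_1 = 6 − 5 = 1, and the invariant factors of ∂_1 are all 1, so H_0 ≅ Z.
  H_1: rank ker ∂_1 − rank ∂_2 = (12 − 5) − 7 = 0, and the invariant factors of ∂_2 are all 1, so H_1 ≅ 0.
  H_2: rank ker ∂_2 − rank ∂_3 = (8 − 7) − 0 = 1, and there is no ∂_3, so H_2 ≅ Z.

H_0 = Z,  H_1 = 0,  H_2 = Z.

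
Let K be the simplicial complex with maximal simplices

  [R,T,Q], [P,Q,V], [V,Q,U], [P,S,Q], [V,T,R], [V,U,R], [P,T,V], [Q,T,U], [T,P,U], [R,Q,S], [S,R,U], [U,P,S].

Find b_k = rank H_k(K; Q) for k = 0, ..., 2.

b_0 = 1, b_1 = 0, b_2 = 0.

We work with the vertex ordering P < Q < R < S < T < U < V. The simplices of K, each written with vertices in increasing order, are:

  0-simplices (7): P, Q, R, S, T, U, V
  1-simplices (18): PQ, PS, PT, PU, PV, QR, QS, QT, QU, QV, RS, RT, RU, RV, SU, TU, TV, UV
  2-simplices (12): PQS, PQV, PSU, PTU, PTV, QRS, QRT, QTU, QUV, RSU, RTV, RUV

giving chain groups C_0 ≅ Z^7, C_1 ≅ Z^18, C_2 ≅ Z^12.

∂_1: C_1 → C_0 maps an edge to its endpoints' difference, ∂[p,q] = q − p. For instance
  ∂PS = S − P.
As a 7×18 matrix over Z this has rank 6, with invariant factors (1,1,1,1,1,1).

∂_2: C_2 → C_1 acts by ∂[p,q,r] = [q,r] − [p,r] + [p,q]. For instance
  ∂PTU = TU − PU + PT,
  ∂QRT = RT − QT + QR.
This gives a 18×12 integer matrix of rank 12; reducing to Smith normal form yields diagonal entries (1,1,1,1,1,1,1,1,1,1,1,2).

Reading off H_k = ker ∂_k / im ∂_{k+1}:

  H_0: rank C_0 − rank ∂_1 = 7 − 6 = 1, and the invariant factors of ∂_1 are all 1, so H_0 ≅ Z.
  H_1: rank ker ∂_1 − rank ∂_2 = (18 − 6) − 12 = 0, and ∂_2 has invariant factor 2 > 1, so H_1 ≅ Z_2.
  H_2: rank ker ∂_2 − rank ∂_3 = (12 − 12) − 0 = 0, and there is no ∂_3, so H_2 ≅ 0.

Hence the Betti numbers are b_0 = 1, b_1 = 0, b_2 = 0.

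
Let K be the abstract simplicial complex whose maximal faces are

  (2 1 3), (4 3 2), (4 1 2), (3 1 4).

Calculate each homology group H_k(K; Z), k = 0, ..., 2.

H_0 ≅ Z,  H_1 = 0,  H_2 ≅ Z.

Order the vertices as 1 < 2 < 3 < 4. Listing each simplex with vertices in this order, K has dimension 2 with simplices:

  0-simplices (4): [1], [2], [3], [4]
  1-simplices (6): [1,2], [1,3], [1,4], [2,3], [2,4], [3,4]
  2-simplices (4): [1,2,3], [1,2,4], [1,3,4], [2,3,4]

giving chain groups C_0 ≅ Z^4, C_1 ≅ Z^6, C_2 ≅ Z^4.

∂_1: C_1 → C_0 is given by ∂[p,q] = [q] − [p]. For instance
  ∂[3,4] = [4] − [3].
This gives a 4×6 integer matrix of rank 3; reducing to Smith normal form yields diagonal entries (1,1,1).

∂_2: C_2 → C_1 sends each 2-simplex [p,q,r] to [q,r] − [p,r] + [p,q]. For instance
  ∂[1,2,3] = [2,3] − [1,3] + [1,2],
  ∂[1,3,4] = [3,4] − [1,4] + [1,3].
This gives a 6×4 integer matrix of rank 3; reducing to Smith normal form yields diagonal entries (1,1,1).

Computing H_k = (kernel of ∂_k) / (image of ∂_{k+1}):

  H_0: rank C_0 − rank ∂_1 = 4 − 3 = 1, and the invariant factors of ∂_1 are all 1, so H_0 = Z.
  H_1: rank ker ∂_1 − rank ∂_2 = (6 − 3) − 3 = 0, and the invariant factors of ∂_2 are all 1, so H_1 = 0.
  H_2: rank ker ∂_2 − rank ∂_3 = (4 − 3) − 0 = 1, and there is no ∂_3, so H_2 = Z.

(K is a triangulation of the 2-sphere S^2.)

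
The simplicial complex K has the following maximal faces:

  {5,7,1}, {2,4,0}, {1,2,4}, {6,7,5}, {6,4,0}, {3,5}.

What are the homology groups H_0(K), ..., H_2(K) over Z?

H_0 ≅ Z,  H_1 ≅ Z,  H_2 = 0.

Take the total order 0 < 1 < 2 < 3 < 4 < 5 < 6 < 7 on the vertex set. Then K (dimension 2) consists of the simplices:

  0-simplices (8): [0], [1], [2], [3], [4], [5], [6], [7]
  1-simplices (13): [0,2], [0,4], [0,6], [1,2], [1,4], [1,5], [1,7], [2,4], [3,5], [4,6], [5,6], [5,7], [6,7]
  2-simplices (5): [0,2,4], [0,4,6], [1,2,4], [1,5,7], [5,6,7]

Hence C_0 ≅ Z^8, C_1 ≅ Z^13, C_2 ≅ Z^5.

Boundary ∂_1: C_1 → C_0 is given by ∂[p,q] = [q] − [p].
This gives a 8×13 integer matrix of rank 7; reducing to Smith normal form yields diagonal entries (1,1,1,1,1,1,1).

Boundary ∂_2: C_2 → C_1 sends each 2-simplex [p,q,r] to [q,r] − [p,r] + [p,q]. For instance
  ∂[1,2,4] = [2,4] − [1,4] + [1,2],
  ∂[5,6,7] = [6,7] − [5,7] + [5,6].
The 13×5 boundary matrix has rank 5 and Smith normal form diag(1,1,1,1,1).

Computing H_k = (kernel of ∂_k) / (image of ∂_{k+1}):

  H_0: rank C_0 − rank ∂_1 = 8 − 7 = 1, and the invariant factors of ∂_1 are all 1, so H_0 = Z.
  H_1: rank ker ∂_1 − rank ∂_2 = (13 − 7) − 5 = 1, and the invariant factors of ∂_2 are all 1, so H_1 = Z.
  H_2: rank ker ∂_2 − rank ∂_3 = (5 − 5) − 0 = 0, and there is no ∂_3, so H_2 = 0.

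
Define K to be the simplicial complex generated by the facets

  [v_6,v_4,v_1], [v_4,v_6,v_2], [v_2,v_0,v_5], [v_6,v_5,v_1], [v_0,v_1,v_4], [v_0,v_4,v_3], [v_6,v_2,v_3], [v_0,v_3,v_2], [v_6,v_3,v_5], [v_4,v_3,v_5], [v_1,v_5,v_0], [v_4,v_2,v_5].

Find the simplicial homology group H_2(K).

H_2 ≅ 0.

Take the total order v_0 < v_1 < v_2 < v_3 < v_4 < v_5 < v_6 on the vertex set. Then K (dimension 2) consists of the simplices:

  0-simplices (7): [v_0], [v_1], [v_2], [v_3], [v_4], [v_5], [v_6]
  1-simplices (18): (18 of them)
  2-simplices (12): (12 of them)

giving chain groups C_0 ≅ Z^7, C_1 ≅ Z^18, C_2 ≅ Z^12.

The boundary map ∂_1: C_1 → C_0 is given by ∂[p,q] = [q] − [p].
The resulting 7×18 matrix has rank 6, and its Smith normal form has invariant factors (1,1,1,1,1,1).

∂_2: C_2 → C_1 maps a triangle to the signed sum of its edges. For instance
  ∂[v_0,v_2,v_5] = [v_2,v_5] − [v_0,v_5] + [v_0,v_2],
  ∂[v_2,v_3,v_6] = [v_3,v_6] − [v_2,v_6] + [v_2,v_3].
As a 18×12 matrix over Z this has rank 12, with invariant factors (1,1,1,1,1,1,1,1,1,1,1,2).

From H_k ≅ ker(∂_k) / im(∂_{k+1}) we obtain:

  H_2: rank ker ∂_2 − rank ∂_3 = (12 − 12) − 0 = 0, and there is no ∂_3, so H_2 ≅ 0.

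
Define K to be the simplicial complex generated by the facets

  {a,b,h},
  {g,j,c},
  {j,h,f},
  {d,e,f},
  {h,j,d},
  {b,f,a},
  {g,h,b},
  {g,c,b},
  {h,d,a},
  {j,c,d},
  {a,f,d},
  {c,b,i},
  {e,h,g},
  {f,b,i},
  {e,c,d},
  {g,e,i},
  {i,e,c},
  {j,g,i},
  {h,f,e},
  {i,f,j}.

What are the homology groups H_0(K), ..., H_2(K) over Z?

Fix the vertex order a < b < c < d < e < f < g < h < i < j and write every simplex with vertices in increasing order. Then dim K = 2 and the simplices of K are:

  0-simplices (10): a, b, c, d, e, f, g, h, i, j
  1-simplices (30): ab, ad, af, ah, bc, bf, bg, bh, bi, cd, ce, cg, ci, cj, de, df, dh, dj, ef, eg, eh, ei, fh, fi, fj, gh, gi, gj, hj, ij
  2-simplices (20): abf, abh, adf, adh, bcg, bci, bfi, bgh, cde, cdj, cei, cgj, def, dhj, efh, egh, egi, fhj, fij, gij

Hence C_0 ≅ Z^10, C_1 ≅ Z^30, C_2 ≅ Z^20.

∂_1: C_1 → C_0 is given by ∂[p,q] = [q] − [p].
The resulting 10×30 matrix has rank 9, and its Smith normal form has invariant factors (1,1,1,1,1,1,1,1,1).

Boundary ∂_2: C_2 → C_1 maps a triangle to the signed sum of its edges. For instance
  ∂bci = ci − bi + bc,
  ∂abh = bh − ah + ab.
As a 30×20 matrix over Z this has rank 20, with invariant factors (1,1,1,1,1,1,1,1,1,1,1,1,1,1,1,1,1,1,1,2).

Computing H_k = (kernel of ∂_k) / (image of ∂_{k+1}):

  H_0: rank C_0 − rank ∂_1 = 10 − 9 = 1, and the invariant factors of ∂_1 are all 1, so H_0 ≅ Z.
  H_1: rank ker ∂_1 − rank ∂_2 = (30 − 9) − 20 = 1, and ∂_2 has invariant factor 2 > 1, so H_1 ≅ Z ⊕ Z_2.
  H_2: rank ker ∂_2 − rank ∂_3 = (20 − 20) − 0 = 0, and there is no ∂_3, so H_2 ≅ 0.

As a check, the Euler characteristic is 10 − 30 + 20 = 0, which agrees with 1 − 1 + 0 = 0.

H_0 ≅ Z,  H_1 ≅ Z ⊕ Z_2,  H_2 = 0.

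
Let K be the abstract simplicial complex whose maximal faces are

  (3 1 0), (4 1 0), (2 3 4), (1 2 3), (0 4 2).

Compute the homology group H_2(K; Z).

Fix the vertex order 0 < 1 < 2 < 3 < 4 and write every simplex with vertices in increasing order. Then dim K = 2 and the simplices of K are:

  0-simplices (5): [0], [1], [2], [3], [4]
  1-simplices (10): [0,1], [0,2], [0,3], [0,4], [1,2], [1,3], [1,4], [2,3], [2,4], [3,4]
  2-simplices (5): [0,1,3], [0,1,4], [0,2,4], [1,2,3], [2,3,4]

giving chain groups C_0 ≅ Z^5, C_1 ≅ Z^10, C_2 ≅ Z^5.

Boundary ∂_1: C_1 → C_0 maps an edge to its endpoints' difference, ∂[p,q] = q − p. For instance
  ∂[1,3] = [3] − [1].
This gives a 5×10 integer matrix of rank 4; reducing to Smith normal form yields diagonal entries (1,1,1,1).

The boundary map ∂_2: C_2 → C_1 acts by ∂[p,q,r] = [q,r] − [p,r] + [p,q]. For instance
  ∂[0,1,3] = [1,3] − [0,3] + [0,1],
  ∂[0,2,4] = [2,4] − [0,4] + [0,2].
The 10×5 boundary matrix has rank 5 and Smith normal form diag(1,1,1,1,1).

Now H_k = ker ∂_k / im ∂_{k+1}, so:

  H_2: rank ker ∂_2 − rank ∂_3 = (5 − 5) − 0 = 0, and there is no ∂_3, so H_2 ≅ 0.

(K is a triangulation of the Möbius band.)

H_2 = 0.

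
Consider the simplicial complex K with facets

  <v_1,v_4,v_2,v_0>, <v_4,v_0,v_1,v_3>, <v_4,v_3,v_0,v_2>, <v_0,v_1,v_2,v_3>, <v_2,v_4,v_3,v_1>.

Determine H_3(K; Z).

H_3 ≅ Z.

Take the total order v_0 < v_1 < v_2 < v_3 < v_4 on the vertex set. Then K (dimension 3) consists of the simplices:

  0-simplices (5): [v_0], [v_1], [v_2], [v_3], [v_4]
  1-simplices (10): [v_0,v_1], [v_0,v_2], [v_0,v_3], [v_0,v_4], [v_1,v_2], [v_1,v_3], [v_1,v_4], [v_2,v_3], [v_2,v_4], [v_3,v_4]
  2-simplices (10): [v_0,v_1,v_2], [v_0,v_1,v_3], [v_0,v_1,v_4], [v_0,v_2,v_3], [v_0,v_2,v_4], [v_0,v_3,v_4], [v_1,v_2,v_3], [v_1,v_2,v_4], [v_1,v_3,v_4], [v_2,v_3,v_4]
  3-simplices (5): [v_0,v_1,v_2,v_3], [v_0,v_1,v_2,v_4], [v_0,v_1,v_3,v_4], [v_0,v_2,v_3,v_4], [v_1,v_2,v_3,v_4]

Hence C_0 ≅ Z^5, C_1 ≅ Z^10, C_2 ≅ Z^10, C_3 ≅ Z^5.

∂_1: C_1 → C_0 is given by ∂[p,q] = [q] − [p]. For instance
  ∂[v_1,v_4] = [v_4] − [v_1].
As a 5×10 matrix over Z this has rank 4, with invariant factors (1,1,1,1).

The boundary map ∂_2: C_2 → C_1 acts by ∂[p,q,r] = [q,r] − [p,r] + [p,q]. For instance
  ∂[v_2,v_3,v_4] = [v_3,v_4] − [v_2,v_4] + [v_2,v_3],
  ∂[v_0,v_2,v_4] = [v_2,v_4] − [v_0,v_4] + [v_0,v_2].
The resulting 10×10 matrix has rank 6, and its Smith normal form has invariant factors (1,1,1,1,1,1).

Boundary ∂_3: C_3 → C_2 sends each 3-simplex σ to the alternating sum Σ_i (−1)^i (σ with its i-th vertex removed). For instance
  ∂[v_0,v_1,v_3,v_4] = [v_1,v_3,v_4] − [v_0,v_3,v_4] + [v_0,v_1,v_4] − [v_0,v_1,v_3],
  ∂[v_1,v_2,v_3,v_4] = [v_2,v_3,v_4] − [v_1,v_3,v_4] + [v_1,v_2,v_4] − [v_1,v_2,v_3].
The resulting 10×5 matrix has rank 4, and its Smith normal form has invariant factors (1,1,1,1).

Reading off H_k = ker ∂_k / im ∂_{k+1}:

  H_3: rank ker ∂_3 − rank ∂_4 = (5 − 4) − 0 = 1, and there is no ∂_4, so H_3 = Z.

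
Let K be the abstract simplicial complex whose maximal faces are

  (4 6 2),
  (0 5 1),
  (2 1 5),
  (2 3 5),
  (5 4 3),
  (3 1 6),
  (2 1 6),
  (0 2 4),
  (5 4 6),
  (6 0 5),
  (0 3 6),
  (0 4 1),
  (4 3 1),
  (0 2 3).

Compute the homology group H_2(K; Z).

H_2 ≅ Z.

We work with the vertex ordering 0 < 1 < 2 < 3 < 4 < 5 < 6. The simplices of K, each written with vertices in increasing order, are:

  0-simplices (7): [0], [1], [2], [3], [4], [5], [6]
  1-simplices (21): [0,1], [0,2], [0,3], [0,4], [0,5], [0,6], [1,2], [1,3], [1,4], [1,5], [1,6], [2,3], [2,4], [2,5], [2,6], [3,4], [3,5], [3,6], [4,5], [4,6], [5,6]
  2-simplices (14): [0,1,4], [0,1,5], [0,2,3], [0,2,4], [0,3,6], [0,5,6], [1,2,5], [1,2,6], [1,3,4], [1,3,6], [2,3,5], [2,4,6], [3,4,5], [4,5,6]

Hence C_0 ≅ Z^7, C_1 ≅ Z^21, C_2 ≅ Z^14.

Boundary ∂_1: C_1 → C_0 sends each edge [p,q] (with p < q) to q − p.
The resulting 7×21 matrix has rank 6, and its Smith normal form has invariant factors (1,1,1,1,1,1).

Boundary ∂_2: C_2 → C_1 acts by ∂[p,q,r] = [q,r] − [p,r] + [p,q]. For instance
  ∂[1,3,4] = [3,4] − [1,4] + [1,3],
  ∂[4,5,6] = [5,6] − [4,6] + [4,5].
The 21×14 boundary matrix has rank 13 and Smith normal form diag(1,1,1,1,1,1,1,1,1,1,1,1,1).

Computing H_k = (kernel of ∂_k) / (image of ∂_{k+1}):

  H_2: rank ker ∂_2 − rank ∂_3 = (14 − 13) − 0 = 1, and there is no ∂_3, so H_2 ≅ Z.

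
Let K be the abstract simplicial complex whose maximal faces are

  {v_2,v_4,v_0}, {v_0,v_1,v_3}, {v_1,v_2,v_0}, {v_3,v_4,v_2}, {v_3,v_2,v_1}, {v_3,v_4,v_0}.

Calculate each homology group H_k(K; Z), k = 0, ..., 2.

H_0 = Z,  H_1 = 0,  H_2 = Z.

K has 5 vertices, 9 edges, 6 triangles.
rank ∂_0 = 0, rank ∂_1 = 4 ⇒ b_0 = 5 − 0 − 4 = 1; all invariant factors of ∂_1 are 1 so no torsion. So H_0 ≅ Z.
rank ∂_1 = 4, rank ∂_2 = 5 ⇒ b_1 = 9 − 4 − 5 = 0; all invariant factors of ∂_2 are 1 so no torsion. So H_1 ≅ 0.
rank ∂_2 = 5, rank ∂_3 = 0 ⇒ b_2 = 6 − 5 − 0 = 1. So H_2 ≅ Z.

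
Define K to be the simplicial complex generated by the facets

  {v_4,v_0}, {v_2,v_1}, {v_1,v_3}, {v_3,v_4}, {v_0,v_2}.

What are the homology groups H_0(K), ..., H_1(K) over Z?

H_0 = Z,  H_1 = Z.

Take the total order v_0 < v_1 < v_2 < v_3 < v_4 on the vertex set. Then K (dimension 1) consists of the simplices:

  0-simplices (5): [v_0], [v_1], [v_2], [v_3], [v_4]
  1-simplices (5): [v_0,v_2], [v_0,v_4], [v_1,v_2], [v_1,v_3], [v_3,v_4]

so the chain groups are C_0 ≅ Z^5, C_1 ≅ Z^5.

The boundary map ∂_1: C_1 → C_0 sends each edge [p,q] (with p < q) to q − p. For instance
  ∂[v_1,v_3] = [v_3] − [v_1].
This gives a 5×5 integer matrix of rank 4; reducing to Smith normal form yields diagonal entries (1,1,1,1).

Computing H_k = (kernel of ∂_k) / (image of ∂_{k+1}):

  H_0: rank C_0 − rank ∂_1 = 5 − 4 = 1, and the invariant factors of ∂_1 are all 1, so H_0 = Z.
  H_1: rank ker ∂_1 − rank ∂_2 = (5 − 4) − 0 = 1, and there is no ∂_2, so H_1 = Z.

As a check, the Euler characteristic is 5 − 5 = 0, which agrees with 1 − 1 = 0.
(K is a triangulation of the circle S^1.)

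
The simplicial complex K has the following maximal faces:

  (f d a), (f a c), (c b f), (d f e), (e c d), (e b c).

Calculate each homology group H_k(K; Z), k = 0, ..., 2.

We work with the vertex ordering a < b < c < d < e < f. The simplices of K, each written with vertices in increasing order, are:

  0-simplices (6): a, b, c, d, e, f
  1-simplices (12): ac, ad, af, bc, be, bf, cd, ce, cf, de, df, ef
  2-simplices (6): acf, adf, bce, bcf, cde, def

giving chain groups C_0 ≅ Z^6, C_1 ≅ Z^12, C_2 ≅ Z^6.

Boundary ∂_1: C_1 → C_0 sends each edge [p,q] (with p < q) to q − p. For instance
  ∂ac = c − a.
The 6×12 boundary matrix has rank 5 and Smith normal form diag(1,1,1,1,1).

∂_2: C_2 → C_1 acts by ∂[p,q,r] = [q,r] − [p,r] + [p,q]. For instance
  ∂bce = ce − be + bc,
  ∂def = ef − df + de.
The resulting 12×6 matrix has rank 6, and its Smith normal form has invariant factors (1,1,1,1,1,1).

From H_k ≅ ker(∂_k) / im(∂_{k+1}) we obtain:

  H_0: rank C_0 − rank ∂_1 = 6 − 5 = 1, and the invariant factors of ∂_1 are all 1, so H_0 = Z.
  H_1: rank ker ∂_1 − rank ∂_2 = (12 − 5) − 6 = 1, and the invariant factors of ∂_2 are all 1, so H_1 = Z.
  H_2: rank ker ∂_2 − rank ∂_3 = (6 − 6) − 0 = 0, and there is no ∂_3, so H_2 = 0.

As a check, the Euler characteristic is 6 − 12 + 6 = 0, which agrees with 1 − 1 + 0 = 0.

H_0 = Z,  H_1 = Z,  H_2 = 0.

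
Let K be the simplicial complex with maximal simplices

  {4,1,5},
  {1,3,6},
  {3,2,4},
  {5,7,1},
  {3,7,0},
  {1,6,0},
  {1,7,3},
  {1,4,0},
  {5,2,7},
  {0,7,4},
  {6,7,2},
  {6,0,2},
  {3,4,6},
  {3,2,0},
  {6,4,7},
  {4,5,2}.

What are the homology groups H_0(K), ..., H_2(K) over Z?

Fix the vertex order 0 < 1 < 2 < 3 < 4 < 5 < 6 < 7 and write every simplex with vertices in increasing order. Then dim K = 2 and the simplices of K are:

  0-simplices (8): [0], [1], [2], [3], [4], [5], [6], [7]
  1-simplices (24): (24 of them)
  2-simplices (16): [0,1,4], [0,1,6], [0,2,3], [0,2,6], [0,3,7], [0,4,7], [1,3,6], [1,3,7], [1,4,5], [1,5,7], [2,3,4], [2,4,5], [2,5,7], [2,6,7], [3,4,6], [4,6,7]

Hence C_0 ≅ Z^8, C_1 ≅ Z^24, C_2 ≅ Z^16.

The boundary map ∂_1: C_1 → C_0 maps an edge to its endpoints' difference, ∂[p,q] = q − p.
The 8×24 boundary matrix has rank 7 and Smith normal form diag(1,1,1,1,1,1,1).

∂_2: C_2 → C_1 acts by ∂[p,q,r] = [q,r] − [p,r] + [p,q]. For instance
  ∂[1,5,7] = [5,7] − [1,7] + [1,5],
  ∂[0,2,3] = [2,3] − [0,3] + [0,2].
The 24×16 boundary matrix has rank 15 and Smith normal form diag(1,1,1,1,1,1,1,1,1,1,1,1,1,1,1).

Now H_k = ker ∂_k / im ∂_{k+1}, so:

  H_0: rank C_0 − rank ∂_1 = 8 − 7 = 1, and the invariant factors of ∂_1 are all 1, so H_0 ≅ Z.
  H_1: rank ker ∂_1 − rank ∂_2 = (24 − 7) − 15 = 2, and the invariant factors of ∂_2 are all 1, so H_1 ≅ Z^2.
  H_2: rank ker ∂_2 − rank ∂_3 = (16 − 15) − 0 = 1, and there is no ∂_3, so H_2 ≅ Z.

As a check, the Euler characteristic is 8 − 24 + 16 = 0, which agrees with 1 − 2 + 1 = 0.

H_0 = Z,  H_1 = Z^2,  H_2 = Z.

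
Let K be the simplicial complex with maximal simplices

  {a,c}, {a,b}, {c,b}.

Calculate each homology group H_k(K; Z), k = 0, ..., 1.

We work with the vertex ordering a < b < c. The simplices of K, each written with vertices in increasing order, are:

  0-simplices (3): a, b, c
  1-simplices (3): ab, ac, bc

Hence C_0 ≅ Z^3, C_1 ≅ Z^3.

Boundary ∂_1: C_1 → C_0 sends each edge [p,q] (with p < q) to q − p. For instance
  ∂bc = c − b.
The resulting 3×3 matrix has rank 2, and its Smith normal form has invariant factors (1,1).

Now H_k = ker ∂_k / im ∂_{k+1}, so:

  H_0: rank C_0 − rank ∂_1 = 3 − 2 = 1, and the invariant factors of ∂_1 are all 1, so H_0 = Z.
  H_1: rank ker ∂_1 − rank ∂_2 = (3 − 2) − 0 = 1, and there is no ∂_2, so H_1 = Z.

H_0 ≅ Z,  H_1 ≅ Z.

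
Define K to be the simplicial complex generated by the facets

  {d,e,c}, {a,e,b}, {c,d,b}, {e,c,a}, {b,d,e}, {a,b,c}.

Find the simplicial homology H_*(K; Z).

H_0 = Z,  H_1 = 0,  H_2 = Z.

Order the vertices as a < b < c < d < e. Listing each simplex with vertices in this order, K has dimension 2 with simplices:

  0-simplices (5): a, b, c, d, e
  1-simplices (9): ab, ac, ae, bc, bd, be, cd, ce, de
  2-simplices (6): abc, abe, ace, bcd, bde, cde

Hence C_0 ≅ Z^5, C_1 ≅ Z^9, C_2 ≅ Z^6.

Boundary ∂_1: C_1 → C_0 sends each edge [p,q] (with p < q) to q − p. For instance
  ∂be = e − b.
This gives a 5×9 integer matrix of rank 4; reducing to Smith normal form yields diagonal entries (1,1,1,1).

∂_2: C_2 → C_1 maps a triangle to the signed sum of its edges. For instance
  ∂ace = ce − ae + ac,
  ∂abc = bc − ac + ab.
As a 9×6 matrix over Z this has rank 5, with invariant factors (1,1,1,1,1).

Computing H_k = (kernel of ∂_k) / (image of ∂_{k+1}):

  H_0: rank C_0 − rank ∂_1 = 5 − 4 = 1, and the invariant factors of ∂_1 are all 1, so H_0 ≅ Z.
  H_1: rank ker ∂_1 − rank ∂_2 = (9 − 4) − 5 = 0, and the invariant factors of ∂_2 are all 1, so H_1 ≅ 0.
  H_2: rank ker ∂_2 − rank ∂_3 = (6 − 5) − 0 = 1, and there is no ∂_3, so H_2 ≅ Z.

As a check, the Euler characteristic is 5 − 9 + 6 = 2, which agrees with 1 − 0 + 1 = 2.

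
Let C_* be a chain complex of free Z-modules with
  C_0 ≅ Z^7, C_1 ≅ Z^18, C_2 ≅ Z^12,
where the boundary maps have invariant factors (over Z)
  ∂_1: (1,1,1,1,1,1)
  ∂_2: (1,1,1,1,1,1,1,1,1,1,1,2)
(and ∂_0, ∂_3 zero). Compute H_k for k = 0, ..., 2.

H_0: b_0 = 7 − 0 − 6 = 1; torsion from ∂_1 factors > 1: none. So H_0 = Z.
H_1: b_1 = 18 − 6 − 12 = 0; torsion from ∂_2 factors > 1: [2]. So H_1 = Z/2.
H_2: b_2 = 12 − 12 − 0 = 0; torsion from ∂_3 factors > 1: none. So H_2 = 0.

H_0 = Z,  H_1 = Z/2,  H_2 = 0.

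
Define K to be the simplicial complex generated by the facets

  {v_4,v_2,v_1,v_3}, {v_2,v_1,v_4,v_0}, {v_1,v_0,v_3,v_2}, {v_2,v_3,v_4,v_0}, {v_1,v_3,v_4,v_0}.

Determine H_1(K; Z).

K has 5 vertices, 10 edges, 10 triangles, 5 3-simplices.
rank ∂_1 = 4, rank ∂_2 = 6 ⇒ b_1 = 10 − 4 − 6 = 0; all invariant factors of ∂_2 are 1 so no torsion. So H_1 ≅ 0.

H_1 = 0.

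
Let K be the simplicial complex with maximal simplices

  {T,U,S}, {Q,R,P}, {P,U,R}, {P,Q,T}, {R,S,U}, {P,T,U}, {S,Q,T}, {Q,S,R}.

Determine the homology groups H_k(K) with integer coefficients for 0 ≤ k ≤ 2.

Order the vertices as P < Q < R < S < T < U. Listing each simplex with vertices in this order, K has dimension 2 with simplices:

  0-simplices (6): P, Q, R, S, T, U
  1-simplices (12): PQ, PR, PT, PU, QR, QS, QT, RS, RU, ST, SU, TU
  2-simplices (8): PQR, PQT, PRU, PTU, QRS, QST, RSU, STU

Hence C_0 ≅ Z^6, C_1 ≅ Z^12, C_2 ≅ Z^8.

Boundary ∂_1: C_1 → C_0 maps an edge to its endpoints' difference, ∂[p,q] = q − p. For instance
  ∂PU = U − P.
The 6×12 boundary matrix has rank 5 and Smith normal form diag(1,1,1,1,1).

∂_2: C_2 → C_1 acts by ∂[p,q,r] = [q,r] − [p,r] + [p,q]. For instance
  ∂QRS = RS − QS + QR,
  ∂RSU = SU − RU + RS.
The 12×8 boundary matrix has rank 7 and Smith normal form diag(1,1,1,1,1,1,1).

Now H_k = ker ∂_k / im ∂_{k+1}, so:

  H_0: rank C_0 − rank ∂_1 = 6 − 5 = 1, and the invariant factors of ∂_1 are all 1, so H_0 ≅ Z.
  H_1: rank ker ∂_1 − rank ∂_2 = (12 − 5) − 7 = 0, and the invariant factors of ∂_2 are all 1, so H_1 ≅ 0.
  H_2: rank ker ∂_2 − rank ∂_3 = (8 − 7) − 0 = 1, and there is no ∂_3, so H_2 ≅ Z.

As a check, the Euler characteristic is 6 − 12 + 8 = 2, which agrees with 1 − 0 + 1 = 2.

H_0 ≅ Z,  H_1 = 0,  H_2 ≅ Z.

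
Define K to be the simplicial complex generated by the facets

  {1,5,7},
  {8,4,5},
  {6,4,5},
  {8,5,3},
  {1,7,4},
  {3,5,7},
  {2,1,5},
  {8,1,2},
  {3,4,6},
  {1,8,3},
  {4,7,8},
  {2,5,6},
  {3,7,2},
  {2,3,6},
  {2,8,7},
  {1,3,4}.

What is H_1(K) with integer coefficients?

H_1 = Z^2.

Order the vertices as 1 < 2 < 3 < 4 < 5 < 6 < 7 < 8. Listing each simplex with vertices in this order, K has dimension 2 with simplices:

  0-simplices (8): [1], [2], [3], [4], [5], [6], [7], [8]
  1-simplices (24): (24 of them)
  2-simplices (16): [1,2,5], [1,2,8], [1,3,4], [1,3,8], [1,4,7], [1,5,7], [2,3,6], [2,3,7], [2,5,6], [2,7,8], [3,4,6], [3,5,7], [3,5,8], [4,5,6], [4,5,8], [4,7,8]

so the chain groups are C_0 ≅ Z^8, C_1 ≅ Z^24, C_2 ≅ Z^16.

Boundary ∂_1: C_1 → C_0 is given by ∂[p,q] = [q] − [p]. For instance
  ∂[2,7] = [7] − [2].
As a 8×24 matrix over Z this has rank 7, with invariant factors (1,1,1,1,1,1,1).

The boundary map ∂_2: C_2 → C_1 acts by ∂[p,q,r] = [q,r] − [p,r] + [p,q]. For instance
  ∂[1,2,8] = [2,8] − [1,8] + [1,2],
  ∂[4,5,6] = [5,6] − [4,6] + [4,5].
This gives a 24×16 integer matrix of rank 15; reducing to Smith normal form yields diagonal entries (1,1,1,1,1,1,1,1,1,1,1,1,1,1,1).

Computing H_k = (kernel of ∂_k) / (image of ∂_{k+1}):

  H_1: rank ker ∂_1 − rank ∂_2 = (24 − 7) − 15 = 2, and the invariant factors of ∂_2 are all 1, so H_1 = Z^2.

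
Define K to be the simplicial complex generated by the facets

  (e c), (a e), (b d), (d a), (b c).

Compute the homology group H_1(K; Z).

H_1 ≅ Z.

We work with the vertex ordering a < b < c < d < e. The simplices of K, each written with vertices in increasing order, are:

  0-simplices (5): a, b, c, d, e
  1-simplices (5): ad, ae, bc, bd, ce

so the chain groups are C_0 ≅ Z^5, C_1 ≅ Z^5.

Boundary ∂_1: C_1 → C_0 is given by ∂[p,q] = [q] − [p].
This gives a 5×5 integer matrix of rank 4; reducing to Smith normal form yields diagonal entries (1,1,1,1).

Now H_k = ker ∂_k / im ∂_{k+1}, so:

  H_1: rank ker ∂_1 − rank ∂_2 = (5 − 4) − 0 = 1, and there is no ∂_2, so H_1 = Z.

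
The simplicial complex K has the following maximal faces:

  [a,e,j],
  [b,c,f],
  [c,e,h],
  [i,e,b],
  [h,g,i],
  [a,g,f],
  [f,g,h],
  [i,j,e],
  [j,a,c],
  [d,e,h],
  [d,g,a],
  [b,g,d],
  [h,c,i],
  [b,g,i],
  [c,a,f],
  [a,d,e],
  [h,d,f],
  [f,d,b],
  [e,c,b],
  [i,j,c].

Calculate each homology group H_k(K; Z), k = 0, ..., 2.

Take the total order a < b < c < d < e < f < g < h < i < j on the vertex set. Then K (dimension 2) consists of the simplices:

  0-simplices (10): a, b, c, d, e, f, g, h, i, j
  1-simplices (30): ac, ad, ae, af, ag, aj, bc, bd, be, bf, bg, bi, ce, cf, ch, ci, cj, de, df, dg, dh, eh, ei, ej, fg, fh, gh, gi, hi, ij
  2-simplices (20): acf, acj, ade, adg, aej, afg, bce, bcf, bdf, bdg, bei, bgi, ceh, chi, cij, deh, dfh, eij, fgh, ghi

Hence C_0 ≅ Z^10, C_1 ≅ Z^30, C_2 ≅ Z^20.

Boundary ∂_1: C_1 → C_0 is given by ∂[p,q] = [q] − [p].
The resulting 10×30 matrix has rank 9, and its Smith normal form has invariant factors (1,1,1,1,1,1,1,1,1).

Boundary ∂_2: C_2 → C_1 acts by ∂[p,q,r] = [q,r] − [p,r] + [p,q]. For instance
  ∂dfh = fh − dh + df,
  ∂acj = cj − aj + ac.
The resulting 30×20 matrix has rank 20, and its Smith normal form has invariant factors (1,1,1,1,1,1,1,1,1,1,1,1,1,1,1,1,1,1,1,2).

Computing H_k = (kernel of ∂_k) / (image of ∂_{k+1}):

  H_0: rank C_0 − rank ∂_1 = 10 − 9 = 1, and the invariant factors of ∂_1 are all 1, so H_0 ≅ Z.
  H_1: rank ker ∂_1 − rank ∂_2 = (30 − 9) − 20 = 1, and ∂_2 has invariant factor 2 > 1, so H_1 ≅ Z ⊕ Z/2.
  H_2: rank ker ∂_2 − rank ∂_3 = (20 − 20) − 0 = 0, and there is no ∂_3, so H_2 ≅ 0.

As a check, the Euler characteristic is 10 − 30 + 20 = 0, which agrees with 1 − 1 + 0 = 0.

H_0 ≅ Z,  H_1 ≅ Z ⊕ Z/2,  H_2 = 0.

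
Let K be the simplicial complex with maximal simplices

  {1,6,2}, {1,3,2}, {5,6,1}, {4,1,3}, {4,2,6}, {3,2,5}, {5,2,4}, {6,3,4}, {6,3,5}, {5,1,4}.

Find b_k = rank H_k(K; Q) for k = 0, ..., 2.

b_0 = 1, b_1 = 0, b_2 = 0.

We work with the vertex ordering 1 < 2 < 3 < 4 < 5 < 6. The simplices of K, each written with vertices in increasing order, are:

  0-simplices (6): [1], [2], [3], [4], [5], [6]
  1-simplices (15): [1,2], [1,3], [1,4], [1,5], [1,6], [2,3], [2,4], [2,5], [2,6], [3,4], [3,5], [3,6], [4,5], [4,6], [5,6]
  2-simplices (10): [1,2,3], [1,2,6], [1,3,4], [1,4,5], [1,5,6], [2,3,5], [2,4,5], [2,4,6], [3,4,6], [3,5,6]

so the chain groups are C_0 ≅ Z^6, C_1 ≅ Z^15, C_2 ≅ Z^10.

The boundary map ∂_1: C_1 → C_0 maps an edge to its endpoints' difference, ∂[p,q] = q − p. For instance
  ∂[2,5] = [5] − [2].
The resulting 6×15 matrix has rank 5, and its Smith normal form has invariant factors (1,1,1,1,1).

The boundary map ∂_2: C_2 → C_1 acts by ∂[p,q,r] = [q,r] − [p,r] + [p,q]. For instance
  ∂[2,4,5] = [4,5] − [2,5] + [2,4],
  ∂[3,5,6] = [5,6] − [3,6] + [3,5].
This gives a 15×10 integer matrix of rank 10; reducing to Smith normal form yields diagonal entries (1,1,1,1,1,1,1,1,1,2).

Now H_k = ker ∂_k / im ∂_{k+1}, so:

  H_0: rank C_0 − rank ∂_1 = 6 − 5 = 1, and the invariant factors of ∂_1 are all 1, so H_0 = Z.
  H_1: rank ker ∂_1 − rank ∂_2 = (15 − 5) − 10 = 0, and ∂_2 has invariant factor 2 > 1, so H_1 = Z/2.
  H_2: rank ker ∂_2 − rank ∂_3 = (10 − 10) − 0 = 0, and there is no ∂_3, so H_2 = 0.

(K is a triangulation of the real projective plane RP^2.)

Hence the Betti numbers are b_0 = 1, b_1 = 0, b_2 = 0.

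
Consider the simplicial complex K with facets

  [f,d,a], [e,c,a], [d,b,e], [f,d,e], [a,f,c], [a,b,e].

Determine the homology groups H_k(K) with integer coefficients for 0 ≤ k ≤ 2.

H_0 = Z,  H_1 = Z,  H_2 = 0.

Fix the vertex order a < b < c < d < e < f and write every simplex with vertices in increasing order. Then dim K = 2 and the simplices of K are:

  0-simplices (6): a, b, c, d, e, f
  1-simplices (12): ab, ac, ad, ae, af, bd, be, ce, cf, de, df, ef
  2-simplices (6): abe, ace, acf, adf, bde, def

so the chain groups are C_0 ≅ Z^6, C_1 ≅ Z^12, C_2 ≅ Z^6.

∂_1: C_1 → C_0 sends each edge [p,q] (with p < q) to q − p.
This gives a 6×12 integer matrix of rank 5; reducing to Smith normal form yields diagonal entries (1,1,1,1,1).

The boundary map ∂_2: C_2 → C_1 sends each 2-simplex [p,q,r] to [q,r] − [p,r] + [p,q]. For instance
  ∂adf = df − af + ad,
  ∂bde = de − be + bd.
The 12×6 boundary matrix has rank 6 and Smith normal form diag(1,1,1,1,1,1).

Reading off H_k = ker ∂_k / im ∂_{k+1}:

  H_0: rank C_0 − rank ∂_1 = 6 − 5 = 1, and the invariant factors of ∂_1 are all 1, so H_0 = Z.
  H_1: rank ker ∂_1 − rank ∂_2 = (12 − 5) − 6 = 1, and the invariant factors of ∂_2 are all 1, so H_1 = Z.
  H_2: rank ker ∂_2 − rank ∂_3 = (6 − 6) − 0 = 0, and there is no ∂_3, so H_2 = 0.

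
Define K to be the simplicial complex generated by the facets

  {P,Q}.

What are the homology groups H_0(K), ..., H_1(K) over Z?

H_0 ≅ Z,  H_1 = 0.

Fix the vertex order P < Q and write every simplex with vertices in increasing order. Then dim K = 1 and the simplices of K are:

  0-simplices (2): P, Q
  1-simplices (1): PQ

giving chain groups C_0 ≅ Z^2, C_1 ≅ Z^1.

∂_1: C_1 → C_0 is given by ∂[p,q] = [q] − [p].
This gives a 2×1 integer matrix of rank 1; reducing to Smith normal form yields diagonal entries (1).

Reading off H_k = ker ∂_k / im ∂_{k+1}:

  H_0: rank C_0 − rank ∂_1 = 2 − 1 = 1, and the invariant factors of ∂_1 are all 1, so H_0 ≅ Z.
  H_1: rank ker ∂_1 − rank ∂_2 = (1 − 1) − 0 = 0, and there is no ∂_2, so H_1 ≅ 0.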